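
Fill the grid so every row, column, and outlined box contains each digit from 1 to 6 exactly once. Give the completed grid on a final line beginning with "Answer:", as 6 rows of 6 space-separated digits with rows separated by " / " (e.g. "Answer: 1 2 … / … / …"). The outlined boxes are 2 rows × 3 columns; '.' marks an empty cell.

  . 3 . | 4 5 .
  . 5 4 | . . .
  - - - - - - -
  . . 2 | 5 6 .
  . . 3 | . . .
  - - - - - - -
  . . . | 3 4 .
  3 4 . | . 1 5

Step 1. [r6c3∈{6}] r6c3's peers cover all but 6 ⇒ r6c3=6.
Step 2. [r3c2∈{1}] only 1 remains possible at r3c2 ⇒ r3c2=1.
Step 3. [r2c4∈{1,2,6}] col 4 places 6 nowhere but r2c4, so r2c4=6.
Step 4. [r1c3∈{1}] r1c3 has the single candidate 1. So r1c3=1.
Step 5. [r1c6∈{2}] r1c6 is down to just 2, so r1c6=2.
Step 6. [r4c1∈{4,5,6}] across row 4, 5 lands solely at r4c1. So r4c1=5.
Step 7. [r4c4∈{1,2}] across col 4, 1 lands solely at r4c4. So r4c4=1.
Step 8. [r3c6∈{3,4}] r3c6 is the only open cell in row 3 admitting 3 ⇒ r3c6=3.
Step 9. [r2c1∈{2}] nothing but 2 survives at r2c1. So r2c1=2.
Step 10. [r4c5∈{2}] only 2 remains possible at r4c5 ⇒ r4c5=2.
Step 11. [r5c6∈{6}] r5c6 has the single candidate 6, so r5c6=6.
Step 12. [r1c1∈{6}] r1c1 has the single candidate 6, so r1c1=6.
Step 13. [r2c6∈{1}] r2c6 is down to just 1. So r2c6=1.
Step 14. [r3c1∈{4}] r3c1's peers cover all but 4. So r3c1=4.
Step 15. [r5c2∈{2}] only 2 remains possible at r5c2 ⇒ r5c2=2.
Step 16. [r5c1∈{1}] r5c1's peers cover all but 1. So r5c1=1.
Step 17. [r2c5∈{3}] r2c5 is down to just 3. So r2c5=3.
Step 18. [r6c4∈{2}] r6c4 has the single candidate 2, so r6c4=2.
Step 19. [r4c2∈{6}] only 6 remains possible at r4c2. So r4c2=6.
Step 20. [r5c3∈{5}] r5c3 has the single candidate 5. So r5c3=5.
Step 21. [r4c6∈{4}] only 4 remains possible at r4c6. So r4c6=4.

Answer: 6 3 1 4 5 2 / 2 5 4 6 3 1 / 4 1 2 5 6 3 / 5 6 3 1 2 4 / 1 2 5 3 4 6 / 3 4 6 2 1 5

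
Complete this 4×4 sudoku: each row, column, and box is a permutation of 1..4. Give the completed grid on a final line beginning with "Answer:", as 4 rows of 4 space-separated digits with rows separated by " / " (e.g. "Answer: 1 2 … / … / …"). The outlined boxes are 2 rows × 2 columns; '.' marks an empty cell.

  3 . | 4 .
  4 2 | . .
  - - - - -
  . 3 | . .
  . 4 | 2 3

Step 1. [r2c4∈{1}] r2c4 has the single candidate 1, so r2c4=1.
Step 2. [r3c3∈{1}] r3c3's peers cover all but 1. So r3c3=1.
Step 3. [r1c2∈{1}] r1c2 has the single candidate 1 ⇒ r1c2=1.
Step 4. [r1c4∈{2}] r1c4's peers cover all but 2, so r1c4=2.
Step 5. [r2c3∈{3}] nothing but 3 survives at r2c3 ⇒ r2c3=3.
Step 6. [r4c1∈{1}] r4c1 has the single candidate 1. So r4c1=1.
Step 7. [r3c4∈{4}] r3c4's peers cover all but 4, so r3c4=4.
Step 8. [r3c1∈{2}] only 2 remains possible at r3c1 ⇒ r3c1=2.

Answer: 3 1 4 2 / 4 2 3 1 / 2 3 1 4 / 1 4 2 3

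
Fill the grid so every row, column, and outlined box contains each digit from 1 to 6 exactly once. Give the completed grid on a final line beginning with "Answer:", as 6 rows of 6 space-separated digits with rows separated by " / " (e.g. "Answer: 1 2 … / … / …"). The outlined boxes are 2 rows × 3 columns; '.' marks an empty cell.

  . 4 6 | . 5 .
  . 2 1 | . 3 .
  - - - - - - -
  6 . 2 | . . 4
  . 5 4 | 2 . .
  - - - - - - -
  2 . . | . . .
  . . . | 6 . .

Step 1. [r3c5∈{1}] r3c5's peers cover all but 1. So r3c5=1.
Step 2. [r3c2∈{3}] only 3 remains possible at r3c2, so r3c2=3.
Step 3. [r5c4∈{1,3,4,5}] r5c4 is the only open cell in col 4 admitting 3 ⇒ r5c4=3.
Step 4. [r6c1∈{1,3,4,5}] 4 has one home in col 1: r6c1. So r6c1=4.
Step 5. [r5c3∈{5}] r5c3 is down to just 5. So r5c3=5.
Step 6. [r5c6∈{1}] only 1 remains possible at r5c6, so r5c6=1.
Step 7. [r2c6∈{6}] r2c6 has the single candidate 6, so r2c6=6.
Step 8. [r6c6∈{2,5}] in row 6, 5 fits only at r6c6, so r6c6=5.
Step 9. [r1c4∈{1}] nothing but 1 survives at r1c4, so r1c4=1.
Step 10. [r4c1∈{1}] r4c1's peers cover all but 1. So r4c1=1.
Step 11. [r4c6∈{3}] r4c6's peers cover all but 3, so r4c6=3.
Step 12. [r4c5∈{6}] nothing but 6 survives at r4c5 ⇒ r4c5=6.
Step 13. [r5c5∈{4}] only 4 remains possible at r5c5 ⇒ r5c5=4.
Step 14. [r1c1∈{3}] nothing but 3 survives at r1c1, so r1c1=3.
Step 15. [r2c1∈{5}] r2c1 has the single candidate 5. So r2c1=5.
Step 16. [r2c4∈{4}] nothing but 4 survives at r2c4. So r2c4=4.
Step 17. [r6c5∈{2}] only 2 remains possible at r6c5 ⇒ r6c5=2.
Step 18. [r3c4∈{5}] r3c4 has the single candidate 5. So r3c4=5.
Step 19. [r6c3∈{3}] only 3 remains possible at r6c3 ⇒ r6c3=3.
Step 20. [r5c2∈{6}] nothing but 6 survives at r5c2. So r5c2=6.
Step 21. [r1c6∈{2}] nothing but 2 survives at r1c6 ⇒ r1c6=2.
Step 22. [r6c2∈{1}] only 1 remains possible at r6c2, so r6c2=1.

Answer: 3 4 6 1 5 2 / 5 2 1 4 3 6 / 6 3 2 5 1 4 / 1 5 4 2 6 3 / 2 6 5 3 4 1 / 4 1 3 6 2 5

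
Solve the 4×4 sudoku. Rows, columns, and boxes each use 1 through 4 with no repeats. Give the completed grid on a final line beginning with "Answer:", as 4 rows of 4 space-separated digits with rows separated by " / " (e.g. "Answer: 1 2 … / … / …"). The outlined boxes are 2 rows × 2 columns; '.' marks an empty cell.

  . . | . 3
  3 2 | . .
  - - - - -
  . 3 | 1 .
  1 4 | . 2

Step 1. [r2c3∈{4}] r2c3 has the single candidate 4. So r2c3=4.
Step 2. [r2c4∈{1}] r2c4 has the single candidate 1 ⇒ r2c4=1.
Step 3. [r3c1∈{2}] r3c1 is down to just 2 ⇒ r3c1=2.
Step 4. [r1c2∈{1}] nothing but 1 survives at r1c2. So r1c2=1.
Step 5. [r3c4∈{4}] r3c4 has the single candidate 4, so r3c4=4.
Step 6. [r1c1∈{4}] r1c1 has the single candidate 4 ⇒ r1c1=4.
Step 7. [r4c3∈{3}] r4c3's peers cover all but 3 ⇒ r4c3=3.
Step 8. [r1c3∈{2}] r1c3 is down to just 2, so r1c3=2.

Answer: 4 1 2 3 / 3 2 4 1 / 2 3 1 4 / 1 4 3 2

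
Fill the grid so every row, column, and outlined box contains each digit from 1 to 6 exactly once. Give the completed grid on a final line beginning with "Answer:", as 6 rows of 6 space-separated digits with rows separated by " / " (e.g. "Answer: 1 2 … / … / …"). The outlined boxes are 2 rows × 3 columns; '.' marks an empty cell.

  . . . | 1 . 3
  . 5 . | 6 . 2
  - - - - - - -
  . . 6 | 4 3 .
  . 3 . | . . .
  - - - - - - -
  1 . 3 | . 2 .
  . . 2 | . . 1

Step 1. [r4c3∈{1,4,5}] r4c3 is the only open cell in col 3 admitting 5, so r4c3=5.
Step 2. [r1c3∈{4}] nothing but 4 survives at r1c3, so r1c3=4.
Step 3. [r5c6∈{4,5,6}] r5c6 is the only open cell in col 6 admitting 4. So r5c6=4.
Step 4. [r6c1∈{4,5,6}] r6c1 is the only open cell in col 1 admitting 5 ⇒ r6c1=5.
Step 5. [r3c1∈{2}] r3c1 is down to just 2. So r3c1=2.
Step 6. [r6c5∈{6}] r6c5 has the single candidate 6 ⇒ r6c5=6.
Step 7. [r1c2∈{2,6}] row 1 places 2 nowhere but r1c2 ⇒ r1c2=2.
Step 8. [r3c6∈{5}] nothing but 5 survives at r3c6, so r3c6=5.
Step 9. [r5c2∈{6}] only 6 remains possible at r5c2, so r5c2=6.
Step 10. [r4c4∈{2}] only 2 remains possible at r4c4. So r4c4=2.
Step 11. [r1c1∈{6}] only 6 remains possible at r1c1. So r1c1=6.
Step 12. [r4c6∈{6}] r4c6 is down to just 6 ⇒ r4c6=6.
Step 13. [r2c1∈{3}] r2c1 has the single candidate 3. So r2c1=3.
Step 14. [r6c2∈{4}] nothing but 4 survives at r6c2 ⇒ r6c2=4.
Step 15. [r2c5∈{4}] r2c5 is down to just 4. So r2c5=4.
Step 16. [r4c1∈{4}] only 4 remains possible at r4c1. So r4c1=4.
Step 17. [r3c2∈{1}] nothing but 1 survives at r3c2, so r3c2=1.
Step 18. [r2c3∈{1}] r2c3 has the single candidate 1. So r2c3=1.
Step 19. [r5c4∈{5}] only 5 remains possible at r5c4 ⇒ r5c4=5.
Step 20. [r4c5∈{1}] only 1 remains possible at r4c5. So r4c5=1.
Step 21. [r6c4∈{3}] only 3 remains possible at r6c4, so r6c4=3.
Step 22. [r1c5∈{5}] r1c5 is down to just 5, so r1c5=5.

Answer: 6 2 4 1 5 3 / 3 5 1 6 4 2 / 2 1 6 4 3 5 / 4 3 5 2 1 6 / 1 6 3 5 2 4 / 5 4 2 3 6 1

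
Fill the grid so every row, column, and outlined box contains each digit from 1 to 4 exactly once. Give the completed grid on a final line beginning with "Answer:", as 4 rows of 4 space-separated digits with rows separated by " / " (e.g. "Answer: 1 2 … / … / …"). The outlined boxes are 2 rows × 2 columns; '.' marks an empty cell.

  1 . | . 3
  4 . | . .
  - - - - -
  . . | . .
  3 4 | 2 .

Step 1. [r3c2∈{1,2}] 1 has one home in col 2: r3c2, so r3c2=1.
Step 2. [r2c4∈{1,2}] 2 has one home in col 4: r2c4, so r2c4=2.
Step 3. [r1c3∈{4}] only 4 remains possible at r1c3 ⇒ r1c3=4.
Step 4. [r4c4∈{1}] r4c4's peers cover all but 1 ⇒ r4c4=1.
Step 5. [r3c3∈{3}] only 3 remains possible at r3c3 ⇒ r3c3=3.
Step 6. [r1c2∈{2}] r1c2's peers cover all but 2. So r1c2=2.
Step 7. [r3c1∈{2}] r3c1's peers cover all but 2, so r3c1=2.
Step 8. [r3c4∈{4}] r3c4 has the single candidate 4, so r3c4=4.
Step 9. [r2c2∈{3}] only 3 remains possible at r2c2, so r2c2=3.
Step 10. [r2c3∈{1}] r2c3 has the single candidate 1. So r2c3=1.

Answer: 1 2 4 3 / 4 3 1 2 / 2 1 3 4 / 3 4 2 1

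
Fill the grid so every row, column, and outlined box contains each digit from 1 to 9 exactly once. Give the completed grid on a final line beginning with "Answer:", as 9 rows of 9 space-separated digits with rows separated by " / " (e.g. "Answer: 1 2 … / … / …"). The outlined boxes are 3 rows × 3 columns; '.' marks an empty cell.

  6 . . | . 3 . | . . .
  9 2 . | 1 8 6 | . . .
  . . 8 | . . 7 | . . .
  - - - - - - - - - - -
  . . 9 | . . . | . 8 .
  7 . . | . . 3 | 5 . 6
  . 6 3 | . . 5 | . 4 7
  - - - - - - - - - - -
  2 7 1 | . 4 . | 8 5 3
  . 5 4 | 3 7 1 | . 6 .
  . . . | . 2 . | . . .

Step 1. [r9c2∈{3,8,9}] across col 2, 9 lands solely at r9c2 ⇒ r9c2=9.
Step 2. [r3c2∈{1,3,4}] col 2 places 3 nowhere but r3c2, so r3c2=3.
Step 3. [r1c9∈{1,2,4,5,8,9}] in row 1, 8 fits only at r1c9 ⇒ r1c9=8.
Step 4. [r3c5∈{5,9}] r3c5 is the only open cell in col 5 admitting 5, so r3c5=5.
Step 5. [r3c7∈{1,2,4,6,9}] row 3 places 6 nowhere but r3c7 ⇒ r3c7=6.
Step 6. [r5c2∈{1,4,8}] across col 2, 8 lands solely at r5c2. So r5c2=8.
Step 7. [r5c4∈{2,4,9}] across row 5, 4 lands solely at r5c4, so r5c4=4.
Step 8. [r4c6∈{2}] r4c6 is down to just 2 ⇒ r4c6=2.
Step 9. [r4c9∈{1}] only 1 remains possible at r4c9. So r4c9=1.
Step 10. [r1c2∈{1,4}] col 2 places 1 nowhere but r1c2. So r1c2=1.
Step 11. [r6c7∈{2,9}] across row 6, 2 lands solely at r6c7. So r6c7=2.
Step 12. [r9c9∈{4}] r9c9 has the single candidate 4 ⇒ r9c9=4.
Step 13. [r2c7∈{3,4,7}] 4 has one home in row 2: r2c7. So r2c7=4.
Step 14. [r3c8∈{1,2,9}] across row 3, 1 lands solely at r3c8, so r3c8=1.
Step 15. [r1c8∈{2,7,9}] in col 8, 2 fits only at r1c8. So r1c8=2.
Step 16. [r1c4∈{9}] only 9 remains possible at r1c4. So r1c4=9.
Step 17. [r1c7∈{7}] r1c7 is down to just 7 ⇒ r1c7=7.
Step 18. [r9c6∈{8}] r9c6 has the single candidate 8 ⇒ r9c6=8.
Step 19. [r6c5∈{1,9}] across row 6, 9 lands solely at r6c5, so r6c5=9.
Step 20. [r7c4∈{6}] r7c4 is down to just 6 ⇒ r7c4=6.
Step 21. [r2c9∈{5}] only 5 remains possible at r2c9. So r2c9=5.
Step 22. [r4c2∈{4}] only 4 remains possible at r4c2. So r4c2=4.
Step 23. [r8c9∈{2,9}] in row 8, 2 fits only at r8c9. So r8c9=2.
Step 24. [r1c6∈{4}] r1c6's peers cover all but 4 ⇒ r1c6=4.
Step 25. [r3c1∈{4}] r3c1 is down to just 4. So r3c1=4.
Step 26. [r5c8∈{9}] only 9 remains possible at r5c8. So r5c8=9.
Step 27. [r9c8∈{7}] r9c8 has the single candidate 7 ⇒ r9c8=7.
Step 28. [r4c5∈{6}] r4c5 has the single candidate 6, so r4c5=6.
Step 29. [r6c1∈{1}] nothing but 1 survives at r6c1. So r6c1=1.
Step 30. [r9c1∈{3}] r9c1 is down to just 3. So r9c1=3.
Step 31. [r8c1∈{8}] r8c1 is down to just 8 ⇒ r8c1=8.
Step 32. [r7c6∈{9}] r7c6 has the single candidate 9 ⇒ r7c6=9.
Step 33. [r2c3∈{7}] r2c3 has the single candidate 7 ⇒ r2c3=7.
Step 34. [r5c3∈{2}] r5c3 is down to just 2 ⇒ r5c3=2.
Step 35. [r2c8∈{3}] r2c8 has the single candidate 3, so r2c8=3.
Step 36. [r4c1∈{5}] only 5 remains possible at r4c1, so r4c1=5.
Step 37. [r1c3∈{5}] only 5 remains possible at r1c3. So r1c3=5.
Step 38. [r3c9∈{9}] r3c9 has the single candidate 9 ⇒ r3c9=9.
Step 39. [r9c4∈{5}] r9c4's peers cover all but 5 ⇒ r9c4=5.
Step 40. [r5c5∈{1}] nothing but 1 survives at r5c5, so r5c5=1.
Step 41. [r6c4∈{8}] nothing but 8 survives at r6c4. So r6c4=8.
Step 42. [r3c4∈{2}] r3c4 is down to just 2. So r3c4=2.
Step 43. [r9c7∈{1}] r9c7's peers cover all but 1, so r9c7=1.
Step 44. [r8c7∈{9}] r8c7 is down to just 9 ⇒ r8c7=9.
Step 45. [r9c3∈{6}] r9c3's peers cover all but 6, so r9c3=6.
Step 46. [r4c7∈{3}] r4c7 is down to just 3, so r4c7=3.
Step 47. [r4c4∈{7}] r4c4 has the single candidate 7, so r4c4=7.

Answer: 6 1 5 9 3 4 7 2 8 / 9 2 7 1 8 6 4 3 5 / 4 3 8 2 5 7 6 1 9 / 5 4 9 7 6 2 3 8 1 / 7 8 2 4 1 3 5 9 6 / 1 6 3 8 9 5 2 4 7 / 2 7 1 6 4 9 8 5 3 / 8 5 4 3 7 1 9 6 2 / 3 9 6 5 2 8 1 7 4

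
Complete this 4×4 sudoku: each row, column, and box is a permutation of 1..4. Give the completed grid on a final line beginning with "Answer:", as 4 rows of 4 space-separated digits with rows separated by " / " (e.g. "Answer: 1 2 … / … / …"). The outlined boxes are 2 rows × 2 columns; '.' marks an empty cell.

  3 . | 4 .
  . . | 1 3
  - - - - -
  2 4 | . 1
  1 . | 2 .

Step 1. [r2c2∈{2}] r2c2 has the single candidate 2. So r2c2=2.
Step 2. [r4c4∈{4}] r4c4 is down to just 4 ⇒ r4c4=4.
Step 3. [r2c1∈{4}] r2c1 is down to just 4 ⇒ r2c1=4.
Step 4. [r1c2∈{1}] r1c2 is down to just 1. So r1c2=1.
Step 5. [r3c3∈{3}] r3c3 is down to just 3, so r3c3=3.
Step 6. [r4c2∈{3}] r4c2 has the single candidate 3, so r4c2=3.
Step 7. [r1c4∈{2}] nothing but 2 survives at r1c4 ⇒ r1c4=2.

Answer: 3 1 4 2 / 4 2 1 3 / 2 4 3 1 / 1 3 2 4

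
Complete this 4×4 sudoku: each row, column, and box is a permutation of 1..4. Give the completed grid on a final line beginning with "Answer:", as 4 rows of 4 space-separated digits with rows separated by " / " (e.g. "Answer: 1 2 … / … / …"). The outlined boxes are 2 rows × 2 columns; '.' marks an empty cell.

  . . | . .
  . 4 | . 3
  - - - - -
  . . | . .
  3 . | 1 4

Step 1. [r3c4∈{2}] r3c4's peers cover all but 2 ⇒ r3c4=2.
Step 2. [r2c1∈{1,2}] row 2 places 1 nowhere but r2c1, so r2c1=1.
Step 3. [r1c1∈{2}] r1c1's peers cover all but 2, so r1c1=2.
Step 4. [r4c2∈{2}] r4c2 has the single candidate 2 ⇒ r4c2=2.
Step 5. [r3c2∈{1}] r3c2 is down to just 1 ⇒ r3c2=1.
Step 6. [r2c3∈{2}] r2c3 is down to just 2 ⇒ r2c3=2.
Step 7. [r3c3∈{3}] only 3 remains possible at r3c3, so r3c3=3.
Step 8. [r3c1∈{4}] r3c1 has the single candidate 4. So r3c1=4.
Step 9. [r1c4∈{1}] r1c4 has the single candidate 1 ⇒ r1c4=1.
Step 10. [r1c3∈{4}] nothing but 4 survives at r1c3 ⇒ r1c3=4.
Step 11. [r1c2∈{3}] r1c2 is down to just 3 ⇒ r1c2=3.

Answer: 2 3 4 1 / 1 4 2 3 / 4 1 3 2 / 3 2 1 4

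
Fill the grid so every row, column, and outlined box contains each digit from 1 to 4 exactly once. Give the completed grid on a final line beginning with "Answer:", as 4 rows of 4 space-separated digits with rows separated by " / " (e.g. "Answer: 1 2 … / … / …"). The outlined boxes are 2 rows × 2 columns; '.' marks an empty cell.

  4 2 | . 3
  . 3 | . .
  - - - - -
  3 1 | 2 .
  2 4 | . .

Step 1. [r1c3∈{1}] only 1 remains possible at r1c3. So r1c3=1.
Step 2. [r2c3∈{4}] r2c3 has the single candidate 4 ⇒ r2c3=4.
Step 3. [r4c3∈{3}] r4c3 has the single candidate 3. So r4c3=3.
Step 4. [r4c4∈{1}] r4c4 has the single candidate 1. So r4c4=1.
Step 5. [r2c1∈{1}] r2c1 is down to just 1, so r2c1=1.
Step 6. [r3c4∈{4}] r3c4's peers cover all but 4, so r3c4=4.
Step 7. [r2c4∈{2}] nothing but 2 survives at r2c4 ⇒ r2c4=2.

Answer: 4 2 1 3 / 1 3 4 2 / 3 1 2 4 / 2 4 3 1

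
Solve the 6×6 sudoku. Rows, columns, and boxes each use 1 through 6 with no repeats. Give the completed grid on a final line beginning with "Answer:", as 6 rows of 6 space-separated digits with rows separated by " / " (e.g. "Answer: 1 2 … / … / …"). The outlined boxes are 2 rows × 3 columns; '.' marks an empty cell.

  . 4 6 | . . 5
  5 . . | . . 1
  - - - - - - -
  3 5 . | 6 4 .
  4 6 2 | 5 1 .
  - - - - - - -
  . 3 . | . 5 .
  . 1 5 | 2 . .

Step 1. [r6c6∈{3,4,6}] r6c6 is the only open cell in row 6 admitting 4. So r6c6=4.
Step 2. [r1c4∈{3}] only 3 remains possible at r1c4. So r1c4=3.
Step 3. [r2c2∈{2}] r2c2's peers cover all but 2. So r2c2=2.
Step 4. [r5c6∈{6}] only 6 remains possible at r5c6. So r5c6=6.
Step 5. [r3c3∈{1}] r3c3 has the single candidate 1. So r3c3=1.
Step 6. [r6c5∈{3}] only 3 remains possible at r6c5 ⇒ r6c5=3.
Step 7. [r2c5∈{6}] only 6 remains possible at r2c5 ⇒ r2c5=6.
Step 8. [r5c1∈{2}] nothing but 2 survives at r5c1, so r5c1=2.
Step 9. [r1c5∈{2}] r1c5 has the single candidate 2. So r1c5=2.
Step 10. [r4c6∈{3}] r4c6's peers cover all but 3. So r4c6=3.
Step 11. [r1c1∈{1}] r1c1 is down to just 1 ⇒ r1c1=1.
Step 12. [r5c4∈{1}] r5c4 is down to just 1, so r5c4=1.
Step 13. [r6c1∈{6}] r6c1 is down to just 6 ⇒ r6c1=6.
Step 14. [r2c4∈{4}] only 4 remains possible at r2c4. So r2c4=4.
Step 15. [r5c3∈{4}] r5c3's peers cover all but 4 ⇒ r5c3=4.
Step 16. [r3c6∈{2}] only 2 remains possible at r3c6, so r3c6=2.
Step 17. [r2c3∈{3}] r2c3 is down to just 3. So r2c3=3.

Answer: 1 4 6 3 2 5 / 5 2 3 4 6 1 / 3 5 1 6 4 2 / 4 6 2 5 1 3 / 2 3 4 1 5 6 / 6 1 5 2 3 4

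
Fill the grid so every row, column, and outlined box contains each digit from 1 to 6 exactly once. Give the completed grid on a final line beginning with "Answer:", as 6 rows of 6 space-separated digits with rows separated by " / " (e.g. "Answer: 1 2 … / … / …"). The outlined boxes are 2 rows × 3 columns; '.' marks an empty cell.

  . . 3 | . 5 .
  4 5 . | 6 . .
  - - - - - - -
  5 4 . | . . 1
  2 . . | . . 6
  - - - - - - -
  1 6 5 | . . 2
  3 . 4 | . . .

Step 1. [r4c4∈{3,4,5}] row 4 places 5 nowhere but r4c4 ⇒ r4c4=5.
Step 2. [r2c3∈{1,2}] r2c3 is the only open cell in col 3 admitting 2 ⇒ r2c3=2.
Step 3. [r2c5∈{1,3}] in row 2, 1 fits only at r2c5, so r2c5=1.
Step 4. [r4c5∈{3,4}] row 4 places 4 nowhere but r4c5. So r4c5=4.
Step 5. [r5c4∈{3,4}] r5c4 is the only open cell in row 5 admitting 4 ⇒ r5c4=4.
Step 6. [r3c4∈{2,3}] col 4 places 3 nowhere but r3c4. So r3c4=3.
Step 7. [r4c2∈{1,3}] row 4 places 3 nowhere but r4c2, so r4c2=3.
Step 8. [r2c6∈{3}] nothing but 3 survives at r2c6, so r2c6=3.
Step 9. [r6c4∈{1}] r6c4's peers cover all but 1 ⇒ r6c4=1.
Step 10. [r4c3∈{1}] only 1 remains possible at r4c3, so r4c3=1.
Step 11. [r1c2∈{1}] only 1 remains possible at r1c2, so r1c2=1.
Step 12. [r1c4∈{2}] nothing but 2 survives at r1c4 ⇒ r1c4=2.
Step 13. [r6c6∈{5}] nothing but 5 survives at r6c6. So r6c6=5.
Step 14. [r3c5∈{2}] r3c5's peers cover all but 2, so r3c5=2.
Step 15. [r1c1∈{6}] nothing but 6 survives at r1c1. So r1c1=6.
Step 16. [r3c3∈{6}] r3c3 is down to just 6. So r3c3=6.
Step 17. [r6c2∈{2}] r6c2 has the single candidate 2. So r6c2=2.
Step 18. [r5c5∈{3}] nothing but 3 survives at r5c5 ⇒ r5c5=3.
Step 19. [r6c5∈{6}] nothing but 6 survives at r6c5, so r6c5=6.
Step 20. [r1c6∈{4}] only 4 remains possible at r1c6, so r1c6=4.

Answer: 6 1 3 2 5 4 / 4 5 2 6 1 3 / 5 4 6 3 2 1 / 2 3 1 5 4 6 / 1 6 5 4 3 2 / 3 2 4 1 6 5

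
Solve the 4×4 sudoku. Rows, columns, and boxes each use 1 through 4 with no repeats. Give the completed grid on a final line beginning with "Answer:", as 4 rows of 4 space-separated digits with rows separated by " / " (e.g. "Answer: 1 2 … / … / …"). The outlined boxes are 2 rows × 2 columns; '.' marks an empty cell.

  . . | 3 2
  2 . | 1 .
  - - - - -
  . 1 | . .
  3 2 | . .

Step 1. [r2c4∈{4}] r2c4's peers cover all but 4, so r2c4=4.
Step 2. [r3c1∈{4}] r3c1's peers cover all but 4. So r3c1=4.
Step 3. [r2c2∈{3}] r2c2's peers cover all but 3 ⇒ r2c2=3.
Step 4. [r3c4∈{3}] r3c4 is down to just 3 ⇒ r3c4=3.
Step 5. [r1c2∈{4}] only 4 remains possible at r1c2, so r1c2=4.
Step 6. [r3c3∈{2}] nothing but 2 survives at r3c3 ⇒ r3c3=2.
Step 7. [r1c1∈{1}] r1c1 is down to just 1. So r1c1=1.
Step 8. [r4c3∈{4}] only 4 remains possible at r4c3, so r4c3=4.
Step 9. [r4c4∈{1}] r4c4 is down to just 1 ⇒ r4c4=1.

Answer: 1 4 3 2 / 2 3 1 4 / 4 1 2 3 / 3 2 4 1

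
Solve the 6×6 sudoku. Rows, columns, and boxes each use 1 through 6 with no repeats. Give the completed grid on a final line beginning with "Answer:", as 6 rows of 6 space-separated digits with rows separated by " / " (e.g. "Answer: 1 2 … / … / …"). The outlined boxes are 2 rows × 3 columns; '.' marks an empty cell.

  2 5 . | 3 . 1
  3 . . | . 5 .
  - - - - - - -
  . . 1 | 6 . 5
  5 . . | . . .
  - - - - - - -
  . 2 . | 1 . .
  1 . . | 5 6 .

Step 1. [r4c3∈{2,3,4,6}] across col 3, 2 lands solely at r4c3. So r4c3=2.
Step 2. [r1c5∈{4}] r1c5 is down to just 4 ⇒ r1c5=4.
Step 3. [r5c5∈{3}] nothing but 3 survives at r5c5 ⇒ r5c5=3.
Step 4. [r5c6∈{4}] r5c6's peers cover all but 4. So r5c6=4.
Step 5. [r3c2∈{3,4}] in row 3, 3 fits only at r3c2. So r3c2=3.
Step 6. [r6c2∈{4}] r6c2 is down to just 4. So r6c2=4.
Step 7. [r1c3∈{6}] r1c3 is down to just 6. So r1c3=6.
Step 8. [r2c6∈{2,6}] row 2 places 6 nowhere but r2c6, so r2c6=6.
Step 9. [r4c4∈{4}] r4c4 is down to just 4, so r4c4=4.
Step 10. [r2c2∈{1}] nothing but 1 survives at r2c2 ⇒ r2c2=1.
Step 11. [r6c6∈{2}] r6c6 is down to just 2 ⇒ r6c6=2.
Step 12. [r3c1∈{4}] nothing but 4 survives at r3c1 ⇒ r3c1=4.
Step 13. [r2c4∈{2}] r2c4 is down to just 2, so r2c4=2.
Step 14. [r6c3∈{3}] r6c3 is down to just 3 ⇒ r6c3=3.
Step 15. [r4c2∈{6}] nothing but 6 survives at r4c2, so r4c2=6.
Step 16. [r4c6∈{3}] nothing but 3 survives at r4c6 ⇒ r4c6=3.
Step 17. [r2c3∈{4}] nothing but 4 survives at r2c3. So r2c3=4.
Step 18. [r4c5∈{1}] r4c5's peers cover all but 1. So r4c5=1.
Step 19. [r3c5∈{2}] r3c5 is down to just 2 ⇒ r3c5=2.
Step 20. [r5c1∈{6}] r5c1 has the single candidate 6. So r5c1=6.
Step 21. [r5c3∈{5}] r5c3's peers cover all but 5, so r5c3=5.

Answer: 2 5 6 3 4 1 / 3 1 4 2 5 6 / 4 3 1 6 2 5 / 5 6 2 4 1 3 / 6 2 5 1 3 4 / 1 4 3 5 6 2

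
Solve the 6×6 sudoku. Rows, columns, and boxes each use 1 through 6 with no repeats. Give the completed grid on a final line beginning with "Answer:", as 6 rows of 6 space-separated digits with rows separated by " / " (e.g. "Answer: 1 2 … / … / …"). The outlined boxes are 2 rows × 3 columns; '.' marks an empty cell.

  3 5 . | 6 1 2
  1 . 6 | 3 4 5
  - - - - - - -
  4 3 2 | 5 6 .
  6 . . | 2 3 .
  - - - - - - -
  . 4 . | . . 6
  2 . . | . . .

Step 1. [r6c6∈{1,3,4}] col 6 places 3 nowhere but r6c6 ⇒ r6c6=3.
Step 2. [r5c1∈{5}] nothing but 5 survives at r5c1. So r5c1=5.
Step 3. [r6c3∈{1}] only 1 remains possible at r6c3. So r6c3=1.
Step 4. [r4c2∈{1}] r4c2 has the single candidate 1 ⇒ r4c2=1.
Step 5. [r5c3∈{3}] r5c3 is down to just 3. So r5c3=3.
Step 6. [r4c6∈{4}] r4c6 has the single candidate 4 ⇒ r4c6=4.
Step 7. [r4c3∈{5}] nothing but 5 survives at r4c3. So r4c3=5.
Step 8. [r2c2∈{2}] only 2 remains possible at r2c2 ⇒ r2c2=2.
Step 9. [r5c5∈{2}] nothing but 2 survives at r5c5 ⇒ r5c5=2.
Step 10. [r3c6∈{1}] nothing but 1 survives at r3c6 ⇒ r3c6=1.
Step 11. [r6c4∈{4}] r6c4 is down to just 4, so r6c4=4.
Step 12. [r1c3∈{4}] r1c3 is down to just 4 ⇒ r1c3=4.
Step 13. [r5c4∈{1}] nothing but 1 survives at r5c4. So r5c4=1.
Step 14. [r6c5∈{5}] r6c5's peers cover all but 5, so r6c5=5.
Step 15. [r6c2∈{6}] r6c2 is down to just 6 ⇒ r6c2=6.

Answer: 3 5 4 6 1 2 / 1 2 6 3 4 5 / 4 3 2 5 6 1 / 6 1 5 2 3 4 / 5 4 3 1 2 6 / 2 6 1 4 5 3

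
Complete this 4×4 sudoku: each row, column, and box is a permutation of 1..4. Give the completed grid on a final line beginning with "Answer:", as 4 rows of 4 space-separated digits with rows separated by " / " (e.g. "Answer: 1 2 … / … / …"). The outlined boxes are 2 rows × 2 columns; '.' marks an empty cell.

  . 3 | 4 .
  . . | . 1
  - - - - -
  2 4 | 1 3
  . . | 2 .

Step 1. [r1c1∈{1}] only 1 remains possible at r1c1 ⇒ r1c1=1.
Step 2. [r1c4∈{2}] only 2 remains possible at r1c4. So r1c4=2.
Step 3. [r2c2∈{2}] r2c2 is down to just 2. So r2c2=2.
Step 4. [r4c4∈{4}] r4c4 is down to just 4. So r4c4=4.
Step 5. [r4c1∈{3}] r4c1 is down to just 3 ⇒ r4c1=3.
Step 6. [r2c3∈{3}] r2c3 has the single candidate 3 ⇒ r2c3=3.
Step 7. [r2c1∈{4}] r2c1 has the single candidate 4 ⇒ r2c1=4.
Step 8. [r4c2∈{1}] only 1 remains possible at r4c2. So r4c2=1.

Answer: 1 3 4 2 / 4 2 3 1 / 2 4 1 3 / 3 1 2 4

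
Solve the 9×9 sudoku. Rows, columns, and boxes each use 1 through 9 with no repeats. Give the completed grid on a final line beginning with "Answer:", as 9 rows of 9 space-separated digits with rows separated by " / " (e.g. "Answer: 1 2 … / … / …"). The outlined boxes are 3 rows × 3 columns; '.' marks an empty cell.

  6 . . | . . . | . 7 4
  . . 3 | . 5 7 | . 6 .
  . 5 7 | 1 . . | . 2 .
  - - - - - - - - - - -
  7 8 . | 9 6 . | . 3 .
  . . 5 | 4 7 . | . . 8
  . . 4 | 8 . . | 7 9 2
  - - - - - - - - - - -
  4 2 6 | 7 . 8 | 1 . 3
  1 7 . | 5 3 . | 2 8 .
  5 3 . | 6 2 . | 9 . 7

Step 1. [r3c9∈{9}] nothing but 9 survives at r3c9 ⇒ r3c9=9.
Step 2. [r9c6∈{1,4}] row 9 places 1 nowhere but r9c6, so r9c6=1.
Step 3. [r1c4∈{2,3}] 3 has one home in col 4: r1c4 ⇒ r1c4=3.
Step 4. [r3c1∈{8}] r3c1 is down to just 8. So r3c1=8.
Step 5. [r4c9∈{1,5}] across col 9, 5 lands solely at r4c9, so r4c9=5.
Step 6. [r4c3∈{1,2}] 1 has one home in row 4: r4c3. So r4c3=1.
Step 7. [r5c1∈{2,3,9}] in box 4, 2 fits only at r5c1 ⇒ r5c1=2.
Step 8. [r2c1∈{9}] r2c1's peers cover all but 9. So r2c1=9.
Step 9. [r1c5∈{8,9}] 8 has one home in col 5: r1c5. So r1c5=8.
Step 10. [r8c6∈{4,9}] in row 8, 4 fits only at r8c6. So r8c6=4.
Step 11. [r2c4∈{2}] r2c4 has the single candidate 2 ⇒ r2c4=2.
Step 12. [r5c7∈{6}] r5c7 is down to just 6. So r5c7=6.
Step 13. [r6c6∈{3,5}] r6c6 is the only open cell in row 6 admitting 5. So r6c6=5.
Step 14. [r2c9∈{1}] r2c9 is down to just 1, so r2c9=1.
Step 15. [r5c8∈{1}] only 1 remains possible at r5c8, so r5c8=1.
Step 16. [r6c5∈{1}] r6c5 has the single candidate 1. So r6c5=1.
Step 17. [r8c9∈{6}] nothing but 6 survives at r8c9 ⇒ r8c9=6.
Step 18. [r5c2∈{9}] only 9 remains possible at r5c2, so r5c2=9.
Step 19. [r9c3∈{8}] r9c3 is down to just 8. So r9c3=8.
Step 20. [r3c7∈{3}] r3c7 is down to just 3. So r3c7=3.
Step 21. [r7c5∈{9}] r7c5 is down to just 9 ⇒ r7c5=9.
Step 22. [r7c8∈{5}] r7c8's peers cover all but 5 ⇒ r7c8=5.
Step 23. [r4c7∈{4}] nothing but 4 survives at r4c7 ⇒ r4c7=4.
Step 24. [r3c5∈{4}] r3c5's peers cover all but 4, so r3c5=4.
Step 25. [r1c7∈{5}] only 5 remains possible at r1c7. So r1c7=5.
Step 26. [r1c3∈{2}] r1c3 has the single candidate 2. So r1c3=2.
Step 27. [r4c6∈{2}] only 2 remains possible at r4c6, so r4c6=2.
Step 28. [r6c1∈{3}] r6c1's peers cover all but 3. So r6c1=3.
Step 29. [r1c2∈{1}] nothing but 1 survives at r1c2, so r1c2=1.
Step 30. [r6c2∈{6}] r6c2's peers cover all but 6. So r6c2=6.
Step 31. [r3c6∈{6}] r3c6 is down to just 6 ⇒ r3c6=6.
Step 32. [r5c6∈{3}] only 3 remains possible at r5c6 ⇒ r5c6=3.
Step 33. [r8c3∈{9}] r8c3 has the single candidate 9. So r8c3=9.
Step 34. [r9c8∈{4}] r9c8 has the single candidate 4, so r9c8=4.
Step 35. [r1c6∈{9}] only 9 remains possible at r1c6. So r1c6=9.
Step 36. [r2c2∈{4}] only 4 remains possible at r2c2, so r2c2=4.
Step 37. [r2c7∈{8}] r2c7 has the single candidate 8. So r2c7=8.

Answer: 6 1 2 3 8 9 5 7 4 / 9 4 3 2 5 7 8 6 1 / 8 5 7 1 4 6 3 2 9 / 7 8 1 9 6 2 4 3 5 / 2 9 5 4 7 3 6 1 8 / 3 6 4 8 1 5 7 9 2 / 4 2 6 7 9 8 1 5 3 / 1 7 9 5 3 4 2 8 6 / 5 3 8 6 2 1 9 4 7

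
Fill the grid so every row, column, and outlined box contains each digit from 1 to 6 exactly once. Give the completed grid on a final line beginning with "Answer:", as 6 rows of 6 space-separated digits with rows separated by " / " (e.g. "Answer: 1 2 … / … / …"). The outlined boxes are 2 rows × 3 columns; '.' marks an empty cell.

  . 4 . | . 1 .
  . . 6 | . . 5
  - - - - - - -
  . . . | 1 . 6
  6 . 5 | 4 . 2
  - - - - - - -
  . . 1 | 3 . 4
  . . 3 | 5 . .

Step 1. [r1c3∈{2}] r1c3 has the single candidate 2 ⇒ r1c3=2.
Step 2. [r5c2∈{2,5,6}] in col 2, 5 fits only at r5c2. So r5c2=5.
Step 3. [r5c1∈{2}] nothing but 2 survives at r5c1, so r5c1=2.
Step 4. [r4c5∈{3}] r4c5's peers cover all but 3, so r4c5=3.
Step 5. [r6c5∈{2,6}] across row 6, 2 lands solely at r6c5 ⇒ r6c5=2.
Step 6. [r2c1∈{1,3}] r2c1 is the only open cell in col 1 admitting 1 ⇒ r2c1=1.
Step 7. [r2c2∈{3}] r2c2 has the single candidate 3 ⇒ r2c2=3.
Step 8. [r3c1∈{3,4}] r3c1 is the only open cell in row 3 admitting 3. So r3c1=3.
Step 9. [r6c6∈{1}] r6c6 is down to just 1. So r6c6=1.
Step 10. [r4c2∈{1}] only 1 remains possible at r4c2 ⇒ r4c2=1.
Step 11. [r1c1∈{5}] r1c1 is down to just 5, so r1c1=5.
Step 12. [r5c5∈{6}] r5c5's peers cover all but 6. So r5c5=6.
Step 13. [r6c2∈{6}] only 6 remains possible at r6c2. So r6c2=6.
Step 14. [r2c5∈{4}] r2c5's peers cover all but 4 ⇒ r2c5=4.
Step 15. [r3c3∈{4}] r3c3 has the single candidate 4 ⇒ r3c3=4.
Step 16. [r6c1∈{4}] only 4 remains possible at r6c1 ⇒ r6c1=4.
Step 17. [r3c2∈{2}] r3c2's peers cover all but 2 ⇒ r3c2=2.
Step 18. [r1c4∈{6}] r1c4's peers cover all but 6, so r1c4=6.
Step 19. [r2c4∈{2}] nothing but 2 survives at r2c4 ⇒ r2c4=2.
Step 20. [r1c6∈{3}] nothing but 3 survives at r1c6, so r1c6=3.
Step 21. [r3c5∈{5}] r3c5's peers cover all but 5 ⇒ r3c5=5.

Answer: 5 4 2 6 1 3 / 1 3 6 2 4 5 / 3 2 4 1 5 6 / 6 1 5 4 3 2 / 2 5 1 3 6 4 / 4 6 3 5 2 1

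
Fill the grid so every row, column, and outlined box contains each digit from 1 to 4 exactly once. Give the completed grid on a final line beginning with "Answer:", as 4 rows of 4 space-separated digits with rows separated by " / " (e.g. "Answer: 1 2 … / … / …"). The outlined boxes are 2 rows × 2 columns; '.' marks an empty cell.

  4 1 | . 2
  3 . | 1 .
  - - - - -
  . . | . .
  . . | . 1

Step 1. [r4c1∈{2}] r4c1's peers cover all but 2. So r4c1=2.
Step 2. [r3c4∈{3,4}] 3 has one home in col 4: r3c4 ⇒ r3c4=3.
Step 3. [r3c2∈{4}] nothing but 4 survives at r3c2 ⇒ r3c2=4.
Step 4. [r1c3∈{3}] r1c3 has the single candidate 3, so r1c3=3.
Step 5. [r2c4∈{4}] r2c4's peers cover all but 4. So r2c4=4.
Step 6. [r4c3∈{4}] r4c3's peers cover all but 4 ⇒ r4c3=4.
Step 7. [r4c2∈{3}] r4c2 is down to just 3 ⇒ r4c2=3.
Step 8. [r3c1∈{1}] r3c1's peers cover all but 1. So r3c1=1.
Step 9. [r2c2∈{2}] r2c2 has the single candidate 2 ⇒ r2c2=2.
Step 10. [r3c3∈{2}] r3c3's peers cover all but 2, so r3c3=2.

Answer: 4 1 3 2 / 3 2 1 4 / 1 4 2 3 / 2 3 4 1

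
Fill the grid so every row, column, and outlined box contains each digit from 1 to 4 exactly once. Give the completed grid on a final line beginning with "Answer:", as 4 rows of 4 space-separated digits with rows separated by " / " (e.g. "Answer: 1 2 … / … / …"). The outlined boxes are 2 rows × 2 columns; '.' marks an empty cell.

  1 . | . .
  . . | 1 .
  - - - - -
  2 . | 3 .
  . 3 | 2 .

Step 1. [r1c3∈{4}] only 4 remains possible at r1c3, so r1c3=4.
Step 2. [r4c1∈{4}] r4c1 is down to just 4 ⇒ r4c1=4.
Step 3. [r1c4∈{2,3}] 3 has one home in row 1: r1c4, so r1c4=3.
Step 4. [r1c2∈{2}] r1c2 is down to just 2. So r1c2=2.
Step 5. [r3c4∈{1,4}] across row 3, 4 lands solely at r3c4. So r3c4=4.
Step 6. [r2c1∈{3}] nothing but 3 survives at r2c1, so r2c1=3.
Step 7. [r2c4∈{2}] r2c4 has the single candidate 2. So r2c4=2.
Step 8. [r4c4∈{1}] only 1 remains possible at r4c4. So r4c4=1.
Step 9. [r2c2∈{4}] only 4 remains possible at r2c2, so r2c2=4.
Step 10. [r3c2∈{1}] only 1 remains possible at r3c2 ⇒ r3c2=1.

Answer: 1 2 4 3 / 3 4 1 2 / 2 1 3 4 / 4 3 2 1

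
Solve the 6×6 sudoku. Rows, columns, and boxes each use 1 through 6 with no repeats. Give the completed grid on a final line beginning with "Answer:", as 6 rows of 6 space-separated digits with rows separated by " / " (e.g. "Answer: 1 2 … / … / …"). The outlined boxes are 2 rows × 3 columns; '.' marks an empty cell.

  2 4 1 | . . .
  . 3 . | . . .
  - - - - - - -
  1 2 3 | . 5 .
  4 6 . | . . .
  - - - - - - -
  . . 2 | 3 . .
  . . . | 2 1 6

Step 1. [r5c6∈{4,5}] in box 6, 5 fits only at r5c6, so r5c6=5.
Step 2. [r2c3∈{5,6}] in col 3, 6 fits only at r2c3. So r2c3=6.
Step 3. [r6c2∈{5}] nothing but 5 survives at r6c2, so r6c2=5.
Step 4. [r1c6∈{3}] r1c6 has the single candidate 3, so r1c6=3.
Step 5. [r3c6∈{4}] r3c6's peers cover all but 4 ⇒ r3c6=4.
Step 6. [r2c4∈{1,4,5}] across col 4, 4 lands solely at r2c4, so r2c4=4.
Step 7. [r2c6∈{1,2}] across row 2, 1 lands solely at r2c6. So r2c6=1.
Step 8. [r4c6∈{2}] r4c6 is down to just 2, so r4c6=2.
Step 9. [r3c4∈{6}] r3c4 is down to just 6. So r3c4=6.
Step 10. [r5c1∈{6}] r5c1 is down to just 6. So r5c1=6.
Step 11. [r1c4∈{5}] r1c4 is down to just 5 ⇒ r1c4=5.
Step 12. [r1c5∈{6}] r1c5 has the single candidate 6. So r1c5=6.
Step 13. [r4c4∈{1}] only 1 remains possible at r4c4, so r4c4=1.
Step 14. [r4c5∈{3}] r4c5 has the single candidate 3. So r4c5=3.
Step 15. [r2c5∈{2}] nothing but 2 survives at r2c5. So r2c5=2.
Step 16. [r6c3∈{4}] r6c3 is down to just 4, so r6c3=4.
Step 17. [r2c1∈{5}] r2c1 is down to just 5. So r2c1=5.
Step 18. [r4c3∈{5}] r4c3 has the single candidate 5 ⇒ r4c3=5.
Step 19. [r6c1∈{3}] only 3 remains possible at r6c1, so r6c1=3.
Step 20. [r5c5∈{4}] r5c5's peers cover all but 4 ⇒ r5c5=4.
Step 21. [r5c2∈{1}] nothing but 1 survives at r5c2. So r5c2=1.

Answer: 2 4 1 5 6 3 / 5 3 6 4 2 1 / 1 2 3 6 5 4 / 4 6 5 1 3 2 / 6 1 2 3 4 5 / 3 5 4 2 1 6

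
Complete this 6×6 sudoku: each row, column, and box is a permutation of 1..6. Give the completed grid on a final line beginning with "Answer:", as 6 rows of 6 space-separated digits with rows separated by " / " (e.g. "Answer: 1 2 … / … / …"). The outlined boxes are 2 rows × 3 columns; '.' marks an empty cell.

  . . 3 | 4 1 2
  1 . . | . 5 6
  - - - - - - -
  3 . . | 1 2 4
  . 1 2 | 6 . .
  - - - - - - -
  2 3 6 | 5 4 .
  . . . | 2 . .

Step 1. [r6c3∈{1,4,5}] col 3 places 1 nowhere but r6c3 ⇒ r6c3=1.
Step 2. [r4c6∈{3,5}] 5 has one home in col 6: r4c6. So r4c6=5.
Step 3. [r3c2∈{5,6}] 6 has one home in row 3: r3c2, so r3c2=6.
Step 4. [r1c2∈{5}] nothing but 5 survives at r1c2, so r1c2=5.
Step 5. [r6c2∈{4}] r6c2 has the single candidate 4. So r6c2=4.
Step 6. [r4c5∈{3}] only 3 remains possible at r4c5. So r4c5=3.
Step 7. [r4c1∈{4}] only 4 remains possible at r4c1 ⇒ r4c1=4.
Step 8. [r1c1∈{6}] r1c1 is down to just 6, so r1c1=6.
Step 9. [r2c3∈{4}] r2c3 has the single candidate 4. So r2c3=4.
Step 10. [r5c6∈{1}] only 1 remains possible at r5c6, so r5c6=1.
Step 11. [r6c5∈{6}] r6c5 is down to just 6. So r6c5=6.
Step 12. [r6c6∈{3}] r6c6's peers cover all but 3, so r6c6=3.
Step 13. [r3c3∈{5}] r3c3's peers cover all but 5. So r3c3=5.
Step 14. [r2c4∈{3}] r2c4 has the single candidate 3 ⇒ r2c4=3.
Step 15. [r6c1∈{5}] nothing but 5 survives at r6c1 ⇒ r6c1=5.
Step 16. [r2c2∈{2}] nothing but 2 survives at r2c2, so r2c2=2.

Answer: 6 5 3 4 1 2 / 1 2 4 3 5 6 / 3 6 5 1 2 4 / 4 1 2 6 3 5 / 2 3 6 5 4 1 / 5 4 1 2 6 3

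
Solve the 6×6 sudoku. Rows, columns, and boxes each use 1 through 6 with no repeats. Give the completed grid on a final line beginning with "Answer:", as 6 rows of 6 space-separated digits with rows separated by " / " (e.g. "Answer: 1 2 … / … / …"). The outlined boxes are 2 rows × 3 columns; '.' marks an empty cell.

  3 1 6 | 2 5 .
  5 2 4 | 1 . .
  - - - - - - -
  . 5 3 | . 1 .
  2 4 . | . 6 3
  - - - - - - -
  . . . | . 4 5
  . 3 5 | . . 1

Step 1. [r5c2∈{6}] r5c2 has the single candidate 6. So r5c2=6.
Step 2. [r5c1∈{1}] r5c1 has the single candidate 1, so r5c1=1.
Step 3. [r3c4∈{4}] nothing but 4 survives at r3c4, so r3c4=4.
Step 4. [r3c6∈{2}] r3c6 is down to just 2, so r3c6=2.
Step 5. [r2c6∈{6}] r2c6's peers cover all but 6. So r2c6=6.
Step 6. [r6c4∈{6}] r6c4's peers cover all but 6 ⇒ r6c4=6.
Step 7. [r5c3∈{2}] r5c3 is down to just 2 ⇒ r5c3=2.
Step 8. [r3c1∈{6}] r3c1 has the single candidate 6 ⇒ r3c1=6.
Step 9. [r6c1∈{4}] r6c1 is down to just 4. So r6c1=4.
Step 10. [r5c4∈{3}] r5c4 has the single candidate 3. So r5c4=3.
Step 11. [r1c6∈{4}] r1c6's peers cover all but 4 ⇒ r1c6=4.
Step 12. [r2c5∈{3}] nothing but 3 survives at r2c5. So r2c5=3.
Step 13. [r4c3∈{1}] r4c3 has the single candidate 1, so r4c3=1.
Step 14. [r4c4∈{5}] r4c4's peers cover all but 5 ⇒ r4c4=5.
Step 15. [r6c5∈{2}] r6c5 has the single candidate 2. So r6c5=2.

Answer: 3 1 6 2 5 4 / 5 2 4 1 3 6 / 6 5 3 4 1 2 / 2 4 1 5 6 3 / 1 6 2 3 4 5 / 4 3 5 6 2 1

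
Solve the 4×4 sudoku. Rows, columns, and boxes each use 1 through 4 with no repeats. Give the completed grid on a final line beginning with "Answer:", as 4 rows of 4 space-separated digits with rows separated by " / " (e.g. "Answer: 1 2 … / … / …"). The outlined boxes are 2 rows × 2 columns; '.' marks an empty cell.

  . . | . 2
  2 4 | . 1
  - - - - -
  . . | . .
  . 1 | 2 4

Step 1. [r3c4∈{3}] r3c4 is down to just 3 ⇒ r3c4=3.
Step 2. [r1c2∈{3}] nothing but 3 survives at r1c2, so r1c2=3.
Step 3. [r3c3∈{1}] r3c3 has the single candidate 1 ⇒ r3c3=1.
Step 4. [r4c1∈{3}] nothing but 3 survives at r4c1 ⇒ r4c1=3.
Step 5. [r1c1∈{1}] r1c1's peers cover all but 1 ⇒ r1c1=1.
Step 6. [r1c3∈{4}] only 4 remains possible at r1c3 ⇒ r1c3=4.
Step 7. [r2c3∈{3}] only 3 remains possible at r2c3. So r2c3=3.
Step 8. [r3c1∈{4}] r3c1 is down to just 4, so r3c1=4.
Step 9. [r3c2∈{2}] r3c2's peers cover all but 2 ⇒ r3c2=2.

Answer: 1 3 4 2 / 2 4 3 1 / 4 2 1 3 / 3 1 2 4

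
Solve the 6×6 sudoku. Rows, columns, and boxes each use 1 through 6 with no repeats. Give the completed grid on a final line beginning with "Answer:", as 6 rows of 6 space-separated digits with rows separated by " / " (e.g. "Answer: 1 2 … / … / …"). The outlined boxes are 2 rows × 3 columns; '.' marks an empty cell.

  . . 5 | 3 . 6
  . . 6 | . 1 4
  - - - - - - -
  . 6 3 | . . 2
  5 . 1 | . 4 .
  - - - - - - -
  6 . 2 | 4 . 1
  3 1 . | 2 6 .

Step 1. [r2c1∈{2}] r2c1 has the single candidate 2 ⇒ r2c1=2.
Step 2. [r3c5∈{5}] only 5 remains possible at r3c5 ⇒ r3c5=5.
Step 3. [r1c1∈{1,4}] in row 1, 1 fits only at r1c1, so r1c1=1.
Step 4. [r4c2∈{2}] only 2 remains possible at r4c2. So r4c2=2.
Step 5. [r1c5∈{2}] r1c5's peers cover all but 2. So r1c5=2.
Step 6. [r2c4∈{5}] only 5 remains possible at r2c4, so r2c4=5.
Step 7. [r4c4∈{6}] nothing but 6 survives at r4c4 ⇒ r4c4=6.
Step 8. [r5c5∈{3}] only 3 remains possible at r5c5, so r5c5=3.
Step 9. [r4c6∈{3}] only 3 remains possible at r4c6. So r4c6=3.
Step 10. [r2c2∈{3}] r2c2 is down to just 3 ⇒ r2c2=3.
Step 11. [r6c3∈{4}] r6c3 has the single candidate 4. So r6c3=4.
Step 12. [r3c4∈{1}] nothing but 1 survives at r3c4 ⇒ r3c4=1.
Step 13. [r3c1∈{4}] only 4 remains possible at r3c1 ⇒ r3c1=4.
Step 14. [r5c2∈{5}] only 5 remains possible at r5c2 ⇒ r5c2=5.
Step 15. [r1c2∈{4}] nothing but 4 survives at r1c2. So r1c2=4.
Step 16. [r6c6∈{5}] r6c6 has the single candidate 5. So r6c6=5.

Answer: 1 4 5 3 2 6 / 2 3 6 5 1 4 / 4 6 3 1 5 2 / 5 2 1 6 4 3 / 6 5 2 4 3 1 / 3 1 4 2 6 5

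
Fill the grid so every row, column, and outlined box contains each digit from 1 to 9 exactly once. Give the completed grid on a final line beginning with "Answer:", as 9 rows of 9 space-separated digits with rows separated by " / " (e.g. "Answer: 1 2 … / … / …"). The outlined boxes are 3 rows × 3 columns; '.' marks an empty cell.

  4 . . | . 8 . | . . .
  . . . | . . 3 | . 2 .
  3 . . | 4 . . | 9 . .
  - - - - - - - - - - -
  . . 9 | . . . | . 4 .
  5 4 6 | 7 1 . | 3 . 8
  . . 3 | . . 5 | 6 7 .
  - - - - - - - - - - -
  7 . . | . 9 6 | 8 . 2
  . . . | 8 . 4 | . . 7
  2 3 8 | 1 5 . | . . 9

Step 1. [r5c6∈{2,9}] across row 5, 2 lands solely at r5c6 ⇒ r5c6=2.
Step 2. [r6c9∈{1}] r6c9 has the single candidate 1. So r6c9=1.
Step 3. [r1c4∈{2,5,6,9}] in col 4, 2 fits only at r1c4 ⇒ r1c4=2.
Step 4. [r2c4∈{5,6,9}] r2c4 is the only open cell in col 4 admitting 5 ⇒ r2c4=5.
Step 5. [r4c2∈{1,2,7,8}] 7 has one home in row 4: r4c2 ⇒ r4c2=7.
Step 6. [r3c3∈{1,2,5,7}] r3c3 is the only open cell in col 3 admitting 2, so r3c3=2.
Step 7. [r3c8∈{1,5,6,8}] 8 has one home in col 8: r3c8. So r3c8=8.
Step 8. [r4c1∈{1,8}] across row 4, 1 lands solely at r4c1 ⇒ r4c1=1.
Step 9. [r4c9∈{5}] only 5 remains possible at r4c9. So r4c9=5.
Step 10. [r3c2∈{1,5,6}] row 3 places 5 nowhere but r3c2. So r3c2=5.
Step 11. [r7c2∈{1}] r7c2 has the single candidate 1, so r7c2=1.
Step 12. [r3c9∈{6}] r3c9 has the single candidate 6 ⇒ r3c9=6.
Step 13. [r1c2∈{6,9}] row 1 places 6 nowhere but r1c2 ⇒ r1c2=6.
Step 14. [r3c5∈{7}] r3c5 is down to just 7. So r3c5=7.
Step 15. [r8c3∈{5}] r8c3 has the single candidate 5. So r8c3=5.
Step 16. [r1c7∈{1,5,7}] r1c7 is the only open cell in col 7 admitting 5 ⇒ r1c7=5.
Step 17. [r7c4∈{3}] only 3 remains possible at r7c4, so r7c4=3.
Step 18. [r2c7∈{1,4,7}] in col 7, 7 fits only at r2c7. So r2c7=7.
Step 19. [r1c8∈{1,3}] in box 3, 1 fits only at r1c8. So r1c8=1.
Step 20. [r8c2∈{9}] r8c2's peers cover all but 9 ⇒ r8c2=9.
Step 21. [r6c1∈{8}] r6c1 is down to just 8, so r6c1=8.
Step 22. [r2c5∈{6}] nothing but 6 survives at r2c5, so r2c5=6.
Step 23. [r8c1∈{6}] r8c1 has the single candidate 6, so r8c1=6.
Step 24. [r6c4∈{9}] r6c4's peers cover all but 9, so r6c4=9.
Step 25. [r8c8∈{3}] r8c8's peers cover all but 3, so r8c8=3.
Step 26. [r1c9∈{3}] nothing but 3 survives at r1c9 ⇒ r1c9=3.
Step 27. [r9c7∈{4}] r9c7's peers cover all but 4, so r9c7=4.
Step 28. [r4c7∈{2}] r4c7 has the single candidate 2. So r4c7=2.
Step 29. [r6c5∈{4}] nothing but 4 survives at r6c5 ⇒ r6c5=4.
Step 30. [r4c6∈{8}] nothing but 8 survives at r4c6 ⇒ r4c6=8.
Step 31. [r5c8∈{9}] r5c8's peers cover all but 9. So r5c8=9.
Step 32. [r9c8∈{6}] r9c8 has the single candidate 6 ⇒ r9c8=6.
Step 33. [r2c9∈{4}] r2c9 has the single candidate 4. So r2c9=4.
Step 34. [r7c8∈{5}] r7c8 is down to just 5, so r7c8=5.
Step 35. [r1c6∈{9}] r1c6 has the single candidate 9. So r1c6=9.
Step 36. [r2c1∈{9}] r2c1's peers cover all but 9, so r2c1=9.
Step 37. [r2c3∈{1}] nothing but 1 survives at r2c3, so r2c3=1.
Step 38. [r4c5∈{3}] nothing but 3 survives at r4c5. So r4c5=3.
Step 39. [r3c6∈{1}] r3c6 is down to just 1 ⇒ r3c6=1.
Step 40. [r6c2∈{2}] r6c2's peers cover all but 2 ⇒ r6c2=2.
Step 41. [r8c7∈{1}] nothing but 1 survives at r8c7. So r8c7=1.
Step 42. [r7c3∈{4}] r7c3 has the single candidate 4. So r7c3=4.
Step 43. [r2c2∈{8}] only 8 remains possible at r2c2. So r2c2=8.
Step 44. [r9c6∈{7}] r9c6's peers cover all but 7, so r9c6=7.
Step 45. [r1c3∈{7}] only 7 remains possible at r1c3 ⇒ r1c3=7.
Step 46. [r4c4∈{6}] r4c4 has the single candidate 6, so r4c4=6.
Step 47. [r8c5∈{2}] nothing but 2 survives at r8c5, so r8c5=2.

Answer: 4 6 7 2 8 9 5 1 3 / 9 8 1 5 6 3 7 2 4 / 3 5 2 4 7 1 9 8 6 / 1 7 9 6 3 8 2 4 5 / 5 4 6 7 1 2 3 9 8 / 8 2 3 9 4 5 6 7 1 / 7 1 4 3 9 6 8 5 2 / 6 9 5 8 2 4 1 3 7 / 2 3 8 1 5 7 4 6 9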